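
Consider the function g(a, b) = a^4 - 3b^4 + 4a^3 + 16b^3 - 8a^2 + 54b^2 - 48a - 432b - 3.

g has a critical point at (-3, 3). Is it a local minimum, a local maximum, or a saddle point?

local minimum

The mixed partial ∂²g/∂a∂b is 0, so the Hessian at any point is diag(g_aa, g_bb) = diag(4(3a^2 + 6a - 4), 12(-3b^2 + 8b + 9)).
At (-3, 3): H = diag(20, 72).
Both eigenvalues are positive, so H is positive definite: a local minimum.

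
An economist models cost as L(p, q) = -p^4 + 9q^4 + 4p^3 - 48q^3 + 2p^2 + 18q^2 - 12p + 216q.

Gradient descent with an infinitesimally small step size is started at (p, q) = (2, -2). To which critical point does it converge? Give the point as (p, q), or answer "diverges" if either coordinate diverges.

(1, -1)

L is separable, so gradient descent decouples: p follows -∂L/∂p, q follows -∂L/∂q.
∂L/∂p = -4(p - 3)(p - 1)(p + 1); at p=2 this is 12, so p decreases.
∂L/∂q = 36(q - 3)(q - 2)(q + 1); at q=-2 this is -720, so q increases.
p converges to its nearest critical value 1 (a local min of the p-part); q converges to -1. The iterate converges to (1, -1).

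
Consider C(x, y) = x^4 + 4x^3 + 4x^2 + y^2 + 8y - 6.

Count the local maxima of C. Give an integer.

0

C separates as a function of x plus a function of y, so ∇C=0 decouples.
∂C/∂x = 4x(x + 1)(x + 2) = 0 at x ∈ {-2, -1, 0}; ∂C/∂y = 2(y + 4) = 0 at y ∈ {-4}.
The Hessian is diagonal: diag(C_xx, C_yy). Second derivatives: C_xx(-2)=8, C_xx(-1)=-4, C_xx(0)=8; C_yy(-4)=2.
Local maxima occur where both diagonal entries negative: none. Count: 0.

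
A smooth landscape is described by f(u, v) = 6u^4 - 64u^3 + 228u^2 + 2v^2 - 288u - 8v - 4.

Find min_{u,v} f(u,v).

f(u,v) separates as P(u) + Q(v) − 4, so its minimum is min P + min Q − 4.
P'(u) = 24(u - 4)(u - 3)(u - 1) vanishes at u ∈ {1, 3, 4}; Q'(v) = 4v - 8 vanishes at v ∈ {2}.
Local minima of P (where P''>0): P(1)=-118, P(4)=-64. Local minima of Q: Q(2)=-8.
So the global minimum of f is P(1) + Q(2) − 4 = -118 − 8 − 4 = -130, attained at (1, 2).

-130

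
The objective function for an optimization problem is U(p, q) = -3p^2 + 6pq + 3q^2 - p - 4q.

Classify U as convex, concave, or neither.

neither

U is quadratic, so its Hessian is the constant matrix H = [[-6, 6], [6, 6]].
det(H) = -72, tr(H) = 0.
det(H) < 0, so H is indefinite: neither convex nor concave.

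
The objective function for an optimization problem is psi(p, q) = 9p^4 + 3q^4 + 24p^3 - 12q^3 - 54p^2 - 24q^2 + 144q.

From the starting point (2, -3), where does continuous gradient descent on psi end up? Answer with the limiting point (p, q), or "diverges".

(1, -2)

psi is separable, so gradient descent decouples: p follows -∂psi/∂p, q follows -∂psi/∂q.
∂psi/∂p = 36p(p - 1)(p + 3); at p=2 this is 360, so p decreases.
∂psi/∂q = 12(q - 3)(q - 2)(q + 2); at q=-3 this is -360, so q increases.
p converges to its nearest critical value 1 (a local min of the p-part); q converges to -2. The iterate converges to (1, -2).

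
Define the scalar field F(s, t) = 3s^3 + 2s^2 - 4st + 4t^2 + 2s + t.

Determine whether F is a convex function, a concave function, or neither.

neither

The term 3s^3 is cubic, so the Hessian is not constant.
∂²F/∂s² = 18s + 4, which takes both signs as s varies (negative for sufficiently negative s). A diagonal entry of the Hessian changing sign means the Hessian is neither positive- nor negative-semidefinite on all of R^2.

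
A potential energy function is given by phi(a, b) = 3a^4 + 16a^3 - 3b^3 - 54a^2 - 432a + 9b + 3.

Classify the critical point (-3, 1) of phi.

local maximum

The mixed partial ∂²phi/∂a∂b is 0, so the Hessian at any point is diag(phi_aa, phi_bb) = diag(12(3a^2 + 8a - 9), -18b).
At (-3, 1): H = diag(-72, -18).
Both eigenvalues are negative, so H is negative definite: a local maximum.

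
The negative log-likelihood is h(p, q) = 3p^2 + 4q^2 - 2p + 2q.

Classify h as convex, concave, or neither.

h is quadratic, so its Hessian is the constant matrix H = [[6, 0], [0, 8]].
det(H) = 48, tr(H) = 14.
det(H) > 0 and tr(H) > 0, so H is positive definite everywhere: convex.

convex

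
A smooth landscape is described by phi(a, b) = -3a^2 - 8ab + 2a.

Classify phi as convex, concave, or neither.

neither

phi is quadratic, so its Hessian is the constant matrix H = [[-6, -8], [-8, 0]].
det(H) = -64, tr(H) = -6.
det(H) < 0, so H is indefinite: neither convex nor concave.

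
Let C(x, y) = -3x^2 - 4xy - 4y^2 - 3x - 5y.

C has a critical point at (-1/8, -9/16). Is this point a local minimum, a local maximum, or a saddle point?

The Hessian of C is constant: H = [[-6, -4], [-4, -8]].
det(H) = (-6)·(-8) − (-4)² = 32.
det(H) > 0 and tr(H) = -14 < 0, so H is negative definite and the point is a local maximum.

local maximum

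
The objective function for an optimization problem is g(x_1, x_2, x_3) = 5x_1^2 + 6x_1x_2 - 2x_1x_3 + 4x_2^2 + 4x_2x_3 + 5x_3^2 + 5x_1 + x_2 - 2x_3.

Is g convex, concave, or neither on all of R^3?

convex

g is quadratic, so its Hessian is the constant matrix H = [[10, 6, -2], [6, 8, 4], [-2, 4, 10]].
Leading principal minors: 10, 44, 152.
All positive ⇒ H ≻ 0 ⇒ convex.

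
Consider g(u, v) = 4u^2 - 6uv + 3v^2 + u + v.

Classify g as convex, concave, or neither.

convex

g is quadratic, so its Hessian is the constant matrix H = [[8, -6], [-6, 6]].
det(H) = 12, tr(H) = 14.
det(H) > 0 and tr(H) > 0, so H is positive definite everywhere: convex.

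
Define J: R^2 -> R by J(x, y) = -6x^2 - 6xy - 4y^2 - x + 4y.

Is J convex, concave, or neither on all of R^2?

J is quadratic, so its Hessian is the constant matrix H = [[-12, -6], [-6, -8]].
det(H) = 60, tr(H) = -20.
det(H) > 0 and tr(H) < 0, so H is negative definite everywhere: concave.

concave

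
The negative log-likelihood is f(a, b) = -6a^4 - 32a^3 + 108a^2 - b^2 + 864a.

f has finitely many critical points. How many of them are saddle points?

1

f separates as a function of a plus a function of b, so ∇f=0 decouples.
∂f/∂a = -24(a - 3)(a + 3)(a + 4) = 0 at a ∈ {-4, -3, 3}; ∂f/∂b = -2b = 0 at b ∈ {0}.
The Hessian is diagonal: diag(f_aa, f_bb). Second derivatives: f_aa(-4)=-168, f_aa(-3)=144, f_aa(3)=-1008; f_bb(0)=-2.
Saddle points occur where the two diagonal entries have opposite signs: (-3, 0). Count: 1.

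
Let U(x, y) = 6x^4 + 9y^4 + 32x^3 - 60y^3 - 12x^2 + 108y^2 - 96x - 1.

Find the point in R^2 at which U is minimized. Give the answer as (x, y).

(-4, 0)

U(x,y) separates as P(x) + Q(y) − 1, so its minimum is min P + min Q − 1.
P'(x) = 24(x - 1)(x + 1)(x + 4) vanishes at x ∈ {-4, -1, 1}; Q'(y) = 36y(y - 3)(y - 2) vanishes at y ∈ {0, 2, 3}.
Local minima of P (where P''>0): P(-4)=-320, P(1)=-70. Local minima of Q: Q(0)=0, Q(3)=81.
So the global minimum of U is P(-4) + Q(0) − 1 = -320 + 0 − 1 = -321, attained at (-4, 0).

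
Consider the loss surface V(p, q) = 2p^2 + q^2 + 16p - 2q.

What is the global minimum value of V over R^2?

V(p,q) separates as A(p) + B(q), so its minimum is min A + min B.
A'(p) = 4p + 16 vanishes at p ∈ {-4}; B'(q) = 2q - 2 vanishes at q ∈ {1}.
Local minima of A (where A''>0): A(-4)=-32. Local minima of B: B(1)=-1.
So the global minimum of V is A(-4) + B(1) = -32 − 1 = -33, attained at (-4, 1).

-33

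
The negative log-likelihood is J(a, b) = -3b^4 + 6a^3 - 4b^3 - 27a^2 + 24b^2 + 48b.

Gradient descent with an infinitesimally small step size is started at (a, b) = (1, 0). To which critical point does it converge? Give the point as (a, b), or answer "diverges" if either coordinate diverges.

J is separable, so gradient descent decouples: a follows -∂J/∂a, b follows -∂J/∂b.
∂J/∂a = 18a(a - 3); at a=1 this is -36, so a increases.
∂J/∂b = -12(b - 2)(b + 1)(b + 2); at b=0 this is 48, so b decreases.
a converges to its nearest critical value 3 (a local min of the a-part); b converges to -1. The iterate converges to (3, -1).

(3, -1)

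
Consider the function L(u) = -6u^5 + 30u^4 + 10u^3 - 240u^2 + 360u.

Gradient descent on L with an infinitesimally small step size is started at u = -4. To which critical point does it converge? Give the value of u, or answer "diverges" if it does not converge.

-2

L'(u) = -30(u - 3)(u - 2)(u - 1)(u + 2), so L'(-4) = -12600.
Gradient descent moves in the -L' direction, i.e. u is increasing.
The nearest critical point in that direction is u = -2, where L'' = 1800 > 0 (a local minimum). The iterate converges there.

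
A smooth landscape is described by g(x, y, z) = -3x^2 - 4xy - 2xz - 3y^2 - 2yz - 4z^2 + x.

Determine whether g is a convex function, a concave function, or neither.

concave

g is quadratic, so its Hessian is the constant matrix H = [[-6, -4, -2], [-4, -6, -2], [-2, -2, -8]].
Leading principal minors: -6, 20, -144.
Signs alternate −, +, − ⇒ H ≺ 0 ⇒ concave.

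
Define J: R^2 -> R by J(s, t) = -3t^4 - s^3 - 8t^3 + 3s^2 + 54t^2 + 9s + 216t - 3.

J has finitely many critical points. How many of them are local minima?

1

J separates as a function of s plus a function of t, so ∇J=0 decouples.
∂J/∂s = -3(s - 3)(s + 1) = 0 at s ∈ {-1, 3}; ∂J/∂t = -12(t - 3)(t + 2)(t + 3) = 0 at t ∈ {-3, -2, 3}.
The Hessian is diagonal: diag(J_ss, J_tt). Second derivatives: J_ss(-1)=12, J_ss(3)=-12; J_tt(-3)=-72, J_tt(-2)=60, J_tt(3)=-360.
Local minima occur where both diagonal entries positive: (-1, -2). Count: 1.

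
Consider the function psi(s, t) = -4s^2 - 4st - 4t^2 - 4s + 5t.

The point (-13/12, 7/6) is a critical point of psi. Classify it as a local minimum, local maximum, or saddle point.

The Hessian of psi is constant: H = [[-8, -4], [-4, -8]].
det(H) = (-8)·(-8) − (-4)² = 48.
det(H) > 0 and tr(H) = -16 < 0, so H is negative definite and the point is a local maximum.

local maximum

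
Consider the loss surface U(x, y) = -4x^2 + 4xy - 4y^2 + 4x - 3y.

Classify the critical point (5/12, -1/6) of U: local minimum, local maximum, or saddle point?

The Hessian of U is constant: H = [[-8, 4], [4, -8]].
det(H) = (-8)·(-8) − 4² = 48.
det(H) > 0 and tr(H) = -16 < 0, so H is negative definite and the point is a local maximum.

local maximum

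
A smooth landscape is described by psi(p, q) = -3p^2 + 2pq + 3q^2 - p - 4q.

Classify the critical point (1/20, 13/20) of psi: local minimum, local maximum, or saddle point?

saddle point

The Hessian of psi is constant: H = [[-6, 2], [2, 6]].
det(H) = (-6)·6 − 2² = -40.
Since det(H) < 0, H is indefinite and the critical point is a saddle point.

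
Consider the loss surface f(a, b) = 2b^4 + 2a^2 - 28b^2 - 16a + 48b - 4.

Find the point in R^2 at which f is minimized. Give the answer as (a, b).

(4, -3)

f(a,b) separates as P(a) + Q(b) − 4, so its minimum is min P + min Q − 4.
P'(a) = 4a - 16 vanishes at a ∈ {4}; Q'(b) = 8(b - 2)(b - 1)(b + 3) vanishes at b ∈ {-3, 1, 2}.
Local minima of P (where P''>0): P(4)=-32. Local minima of Q: Q(-3)=-234, Q(2)=16.
So the global minimum of f is P(4) + Q(-3) − 4 = -32 − 234 − 4 = -270, attained at (4, -3).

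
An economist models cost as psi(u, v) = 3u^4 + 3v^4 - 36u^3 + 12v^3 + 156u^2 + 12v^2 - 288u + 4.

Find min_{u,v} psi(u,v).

psi(u,v) separates as P(u) + Q(v) + 4, so its minimum is min P + min Q + 4.
P'(u) = 12(u - 4)(u - 3)(u - 2) vanishes at u ∈ {2, 3, 4}; Q'(v) = 12v(v + 1)(v + 2) vanishes at v ∈ {-2, -1, 0}.
Local minima of P (where P''>0): P(2)=-192, P(4)=-192. Local minima of Q: Q(-2)=0, Q(0)=0.
So the global minimum of psi is P(2) + Q(-2) + 4 = -192 + 0 + 4 = -188, attained at (2, -2).

-188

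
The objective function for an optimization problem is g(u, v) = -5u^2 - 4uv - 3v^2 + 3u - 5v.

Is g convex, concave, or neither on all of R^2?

concave

g is quadratic, so its Hessian is the constant matrix H = [[-10, -4], [-4, -6]].
det(H) = 44, tr(H) = -16.
det(H) > 0 and tr(H) < 0, so H is negative definite everywhere: concave.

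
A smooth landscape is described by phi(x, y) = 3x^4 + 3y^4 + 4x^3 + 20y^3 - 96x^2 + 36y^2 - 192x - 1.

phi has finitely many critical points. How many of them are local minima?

4

phi separates as a function of x plus a function of y, so ∇phi=0 decouples.
∂phi/∂x = 12(x - 4)(x + 1)(x + 4) = 0 at x ∈ {-4, -1, 4}; ∂phi/∂y = 12y(y + 2)(y + 3) = 0 at y ∈ {-3, -2, 0}.
The Hessian is diagonal: diag(phi_xx, phi_yy). Second derivatives: phi_xx(-4)=288, phi_xx(-1)=-180, phi_xx(4)=480; phi_yy(-3)=36, phi_yy(-2)=-24, phi_yy(0)=72.
Local minima occur where both diagonal entries positive: (-4, -3), (-4, 0), (4, -3), (4, 0). Count: 4.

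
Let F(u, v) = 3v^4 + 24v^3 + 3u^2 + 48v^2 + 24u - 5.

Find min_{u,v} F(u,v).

F(u,v) separates as P(u) + Q(v) − 5, so its minimum is min P + min Q − 5.
P'(u) = 6u + 24 vanishes at u ∈ {-4}; Q'(v) = 12v(v + 2)(v + 4) vanishes at v ∈ {-4, -2, 0}.
Local minima of P (where P''>0): P(-4)=-48. Local minima of Q: Q(-4)=0, Q(0)=0.
So the global minimum of F is P(-4) + Q(-4) − 5 = -48 + 0 − 5 = -53, attained at (-4, -4).

-53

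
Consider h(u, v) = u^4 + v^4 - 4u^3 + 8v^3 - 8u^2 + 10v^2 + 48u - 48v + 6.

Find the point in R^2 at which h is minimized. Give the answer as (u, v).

h(u,v) separates as P(u) + Q(v) + 6, so its minimum is min P + min Q + 6.
P'(u) = 4(u - 3)(u - 2)(u + 2) vanishes at u ∈ {-2, 2, 3}; Q'(v) = 4(v - 1)(v + 3)(v + 4) vanishes at v ∈ {-4, -3, 1}.
Local minima of P (where P''>0): P(-2)=-80, P(3)=45. Local minima of Q: Q(-4)=96, Q(1)=-29.
So the global minimum of h is P(-2) + Q(1) + 6 = -80 − 29 + 6 = -103, attained at (-2, 1).

(-2, 1)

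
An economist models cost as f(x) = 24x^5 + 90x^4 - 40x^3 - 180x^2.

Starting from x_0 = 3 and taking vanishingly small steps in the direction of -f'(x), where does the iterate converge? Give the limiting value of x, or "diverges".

f'(x) = 120x(x - 1)(x + 1)(x + 3), so f'(3) = 17280.
Gradient descent moves in the -f' direction, i.e. x is decreasing.
The nearest critical point in that direction is x = 1, where f'' = 960 > 0 (a local minimum). The iterate converges there.

1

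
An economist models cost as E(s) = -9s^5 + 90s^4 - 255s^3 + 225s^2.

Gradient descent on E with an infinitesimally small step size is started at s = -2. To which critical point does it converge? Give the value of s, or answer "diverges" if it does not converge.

E'(s) = -45s(s - 5)(s - 2)(s - 1), so E'(-2) = -7560.
Gradient descent moves in the -E' direction, i.e. s is increasing.
The nearest critical point in that direction is s = 0, where E'' = 450 > 0 (a local minimum). The iterate converges there.

0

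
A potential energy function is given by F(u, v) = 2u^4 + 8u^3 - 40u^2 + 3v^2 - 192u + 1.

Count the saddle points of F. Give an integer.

1

F separates as a function of u plus a function of v, so ∇F=0 decouples.
∂F/∂u = 8(u - 3)(u + 2)(u + 4) = 0 at u ∈ {-4, -2, 3}; ∂F/∂v = 6v = 0 at v ∈ {0}.
The Hessian is diagonal: diag(F_uu, F_vv). Second derivatives: F_uu(-4)=112, F_uu(-2)=-80, F_uu(3)=280; F_vv(0)=6.
Saddle points occur where the two diagonal entries have opposite signs: (-2, 0). Count: 1.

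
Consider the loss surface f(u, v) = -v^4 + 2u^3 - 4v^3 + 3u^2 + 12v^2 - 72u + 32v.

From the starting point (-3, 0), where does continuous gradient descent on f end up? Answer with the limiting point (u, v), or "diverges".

f is separable, so gradient descent decouples: u follows -∂f/∂u, v follows -∂f/∂v.
∂f/∂u = 6(u - 3)(u + 4); at u=-3 this is -36, so u increases.
∂f/∂v = -4(v - 2)(v + 1)(v + 4); at v=0 this is 32, so v decreases.
u converges to its nearest critical value 3 (a local min of the u-part); v converges to -1. The iterate converges to (3, -1).

(3, -1)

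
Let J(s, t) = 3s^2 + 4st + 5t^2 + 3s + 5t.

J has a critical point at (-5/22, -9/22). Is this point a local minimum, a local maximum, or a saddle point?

The Hessian of J is constant: H = [[6, 4], [4, 10]].
det(H) = 6·10 − 4² = 44.
det(H) > 0 and tr(H) = 16 > 0, so H is positive definite and the point is a local minimum.

local minimum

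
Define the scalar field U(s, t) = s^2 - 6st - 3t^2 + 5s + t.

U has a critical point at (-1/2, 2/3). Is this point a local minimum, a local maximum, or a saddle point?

saddle point

The Hessian of U is constant: H = [[2, -6], [-6, -6]].
det(H) = 2·(-6) − (-6)² = -48.
Since det(H) < 0, H is indefinite and the critical point is a saddle point.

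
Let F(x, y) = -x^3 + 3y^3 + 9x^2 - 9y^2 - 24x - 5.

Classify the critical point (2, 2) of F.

local minimum

The mixed partial ∂²F/∂x∂y is 0, so the Hessian at any point is diag(F_xx, F_yy) = diag(6(-x + 3), 18(y - 1)).
At (2, 2): H = diag(6, 18).
Both eigenvalues are positive, so H is positive definite: a local minimum.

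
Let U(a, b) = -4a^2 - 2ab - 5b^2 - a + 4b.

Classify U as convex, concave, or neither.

U is quadratic, so its Hessian is the constant matrix H = [[-8, -2], [-2, -10]].
det(H) = 76, tr(H) = -18.
det(H) > 0 and tr(H) < 0, so H is negative definite everywhere: concave.

concave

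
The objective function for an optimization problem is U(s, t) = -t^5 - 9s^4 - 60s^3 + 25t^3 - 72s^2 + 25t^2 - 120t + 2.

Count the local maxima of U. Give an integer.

U separates as a function of s plus a function of t, so ∇U=0 decouples.
∂U/∂s = -36s(s + 1)(s + 4) = 0 at s ∈ {-4, -1, 0}; ∂U/∂t = -5(t - 4)(t - 1)(t + 2)(t + 3) = 0 at t ∈ {-3, -2, 1, 4}.
The Hessian is diagonal: diag(U_ss, U_tt). Second derivatives: U_ss(-4)=-432, U_ss(-1)=108, U_ss(0)=-144; U_tt(-3)=140, U_tt(-2)=-90, U_tt(1)=180, U_tt(4)=-630.
Local maxima occur where both diagonal entries negative: (-4, -2), (-4, 4), (0, -2), (0, 4). Count: 4.

4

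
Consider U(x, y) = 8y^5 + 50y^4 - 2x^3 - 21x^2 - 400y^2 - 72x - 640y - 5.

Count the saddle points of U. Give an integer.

4

U separates as a function of x plus a function of y, so ∇U=0 decouples.
∂U/∂x = -6(x + 3)(x + 4) = 0 at x ∈ {-4, -3}; ∂U/∂y = 40(y - 2)(y + 1)(y + 2)(y + 4) = 0 at y ∈ {-4, -2, -1, 2}.
The Hessian is diagonal: diag(U_xx, U_yy). Second derivatives: U_xx(-4)=6, U_xx(-3)=-6; U_yy(-4)=-1440, U_yy(-2)=320, U_yy(-1)=-360, U_yy(2)=2880.
Saddle points occur where the two diagonal entries have opposite signs: (-4, -4), (-4, -1), (-3, -2), (-3, 2). Count: 4.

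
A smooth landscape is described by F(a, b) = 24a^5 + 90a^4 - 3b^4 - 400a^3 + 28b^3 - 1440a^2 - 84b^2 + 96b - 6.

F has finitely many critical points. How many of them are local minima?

F separates as a function of a plus a function of b, so ∇F=0 decouples.
∂F/∂a = 120a(a - 3)(a + 2)(a + 4) = 0 at a ∈ {-4, -2, 0, 3}; ∂F/∂b = -12(b - 4)(b - 2)(b - 1) = 0 at b ∈ {1, 2, 4}.
The Hessian is diagonal: diag(F_aa, F_bb). Second derivatives: F_aa(-4)=-6720, F_aa(-2)=2400, F_aa(0)=-2880, F_aa(3)=12600; F_bb(1)=-36, F_bb(2)=24, F_bb(4)=-72.
Local minima occur where both diagonal entries positive: (-2, 2), (3, 2). Count: 2.

2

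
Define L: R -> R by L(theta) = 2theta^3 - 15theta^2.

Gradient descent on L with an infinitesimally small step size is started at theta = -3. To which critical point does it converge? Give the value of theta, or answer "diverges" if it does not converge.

diverges

L'(theta) = 6theta(theta - 5), so L'(-3) = 144.
Gradient descent moves in the -L' direction, i.e. theta is decreasing.
There is no critical point below theta=-3, and L' keeps the same sign, so the iterate runs off to −∞.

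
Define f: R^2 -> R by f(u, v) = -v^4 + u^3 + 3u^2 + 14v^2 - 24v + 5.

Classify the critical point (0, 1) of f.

The mixed partial ∂²f/∂u∂v is 0, so the Hessian at any point is diag(f_uu, f_vv) = diag(6(u + 1), 4(-3v^2 + 7)).
At (0, 1): H = diag(6, 16).
Both eigenvalues are positive, so H is positive definite: a local minimum.

local minimum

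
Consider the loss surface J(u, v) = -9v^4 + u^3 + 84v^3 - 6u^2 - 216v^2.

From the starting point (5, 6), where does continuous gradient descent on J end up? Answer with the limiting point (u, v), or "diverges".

diverges

J is separable, so gradient descent decouples: u follows -∂J/∂u, v follows -∂J/∂v.
∂J/∂u = 3u(u - 4); at u=5 this is 15, so u decreases.
∂J/∂v = -36v(v - 4)(v - 3); at v=6 this is -1296, so v increases.
The v-coordinate has no critical point in that direction and runs off to infinity.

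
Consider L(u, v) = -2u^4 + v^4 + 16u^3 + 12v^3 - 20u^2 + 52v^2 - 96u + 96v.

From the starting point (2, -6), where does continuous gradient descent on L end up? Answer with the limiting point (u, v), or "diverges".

(3, -4)

L is separable, so gradient descent decouples: u follows -∂L/∂u, v follows -∂L/∂v.
∂L/∂u = -8(u - 4)(u - 3)(u + 1); at u=2 this is -48, so u increases.
∂L/∂v = 4(v + 2)(v + 3)(v + 4); at v=-6 this is -96, so v increases.
u converges to its nearest critical value 3 (a local min of the u-part); v converges to -4. The iterate converges to (3, -4).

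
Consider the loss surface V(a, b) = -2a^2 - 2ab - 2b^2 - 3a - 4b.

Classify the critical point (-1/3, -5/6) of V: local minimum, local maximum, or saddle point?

The Hessian of V is constant: H = [[-4, -2], [-2, -4]].
det(H) = (-4)·(-4) − (-2)² = 12.
det(H) > 0 and tr(H) = -8 < 0, so H is negative definite and the point is a local maximum.

local maximum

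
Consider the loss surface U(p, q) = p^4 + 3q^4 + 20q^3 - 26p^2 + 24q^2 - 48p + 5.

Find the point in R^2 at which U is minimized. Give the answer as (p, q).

(4, -4)

U(p,q) separates as A(p) + B(q) + 5, so its minimum is min A + min B + 5.
A'(p) = 4(p - 4)(p + 1)(p + 3) vanishes at p ∈ {-3, -1, 4}; B'(q) = 12q(q + 1)(q + 4) vanishes at q ∈ {-4, -1, 0}.
Local minima of A (where A''>0): A(-3)=-9, A(4)=-352. Local minima of B: B(-4)=-128, B(0)=0.
So the global minimum of U is A(4) + B(-4) + 5 = -352 − 128 + 5 = -475, attained at (4, -4).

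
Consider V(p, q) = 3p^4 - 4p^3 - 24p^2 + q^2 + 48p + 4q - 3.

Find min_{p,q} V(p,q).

V(p,q) separates as A(p) + B(q) − 3, so its minimum is min A + min B − 3.
A'(p) = 12(p - 2)(p - 1)(p + 2) vanishes at p ∈ {-2, 1, 2}; B'(q) = 2q + 4 vanishes at q ∈ {-2}.
Local minima of A (where A''>0): A(-2)=-112, A(2)=16. Local minima of B: B(-2)=-4.
So the global minimum of V is A(-2) + B(-2) − 3 = -112 − 4 − 3 = -119, attained at (-2, -2).

-119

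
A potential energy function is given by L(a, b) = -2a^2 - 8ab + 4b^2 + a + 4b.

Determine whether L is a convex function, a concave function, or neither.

L is quadratic, so its Hessian is the constant matrix H = [[-4, -8], [-8, 8]].
det(H) = -96, tr(H) = 4.
det(H) < 0, so H is indefinite: neither convex nor concave.

neither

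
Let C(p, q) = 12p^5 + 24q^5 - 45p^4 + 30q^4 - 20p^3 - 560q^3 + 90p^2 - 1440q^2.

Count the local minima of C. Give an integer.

C separates as a function of p plus a function of q, so ∇C=0 decouples.
∂C/∂p = 60p(p - 3)(p - 1)(p + 1) = 0 at p ∈ {-1, 0, 1, 3}; ∂C/∂q = 120q(q - 4)(q + 2)(q + 3) = 0 at q ∈ {-3, -2, 0, 4}.
The Hessian is diagonal: diag(C_pp, C_qq). Second derivatives: C_pp(-1)=-480, C_pp(0)=180, C_pp(1)=-240, C_pp(3)=1440; C_qq(-3)=-2520, C_qq(-2)=1440, C_qq(0)=-2880, C_qq(4)=20160.
Local minima occur where both diagonal entries positive: (0, -2), (0, 4), (3, -2), (3, 4). Count: 4.

4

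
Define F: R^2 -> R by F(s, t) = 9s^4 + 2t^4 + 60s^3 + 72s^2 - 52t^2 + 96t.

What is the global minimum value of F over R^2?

-1088

F(s,t) separates as P(s) + Q(t), so its minimum is min P + min Q.
P'(s) = 36s(s + 1)(s + 4) vanishes at s ∈ {-4, -1, 0}; Q'(t) = 8(t - 3)(t - 1)(t + 4) vanishes at t ∈ {-4, 1, 3}.
Local minima of P (where P''>0): P(-4)=-384, P(0)=0. Local minima of Q: Q(-4)=-704, Q(3)=-18.
So the global minimum of F is P(-4) + Q(-4) = -384 − 704 = -1088, attained at (-4, -4).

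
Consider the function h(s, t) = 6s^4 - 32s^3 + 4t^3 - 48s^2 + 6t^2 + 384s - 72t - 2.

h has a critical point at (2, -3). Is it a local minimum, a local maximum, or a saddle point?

local maximum

The mixed partial ∂²h/∂s∂t is 0, so the Hessian at any point is diag(h_ss, h_tt) = diag(24(3s^2 - 8s - 4), 12(2t + 1)).
At (2, -3): H = diag(-192, -60).
Both eigenvalues are negative, so H is negative definite: a local maximum.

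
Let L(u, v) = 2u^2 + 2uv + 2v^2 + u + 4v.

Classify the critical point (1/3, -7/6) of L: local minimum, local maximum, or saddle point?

The Hessian of L is constant: H = [[4, 2], [2, 4]].
det(H) = 4·4 − 2² = 12.
det(H) > 0 and tr(H) = 8 > 0, so H is positive definite and the point is a local minimum.

local minimum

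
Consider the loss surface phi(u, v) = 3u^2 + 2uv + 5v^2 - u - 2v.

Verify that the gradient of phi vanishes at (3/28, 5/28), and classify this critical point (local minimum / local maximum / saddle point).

local minimum

∇phi = (6u + 2v - 1, 2u + 10v - 2); substituting (3/28, 5/28) gives ∇phi = (0, 0), so (3/28, 5/28) is indeed a critical point.
The Hessian of phi is constant: H = [[6, 2], [2, 10]].
det(H) = 6·10 − 2² = 56.
det(H) > 0 and tr(H) = 16 > 0, so H is positive definite and the point is a local minimum.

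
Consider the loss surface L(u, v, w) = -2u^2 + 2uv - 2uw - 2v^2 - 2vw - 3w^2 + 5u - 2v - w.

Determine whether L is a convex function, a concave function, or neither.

L is quadratic, so its Hessian is the constant matrix H = [[-4, 2, -2], [2, -4, -2], [-2, -2, -6]].
Leading principal minors: -4, 12, -24.
Signs alternate −, +, − ⇒ H ≺ 0 ⇒ concave.

concave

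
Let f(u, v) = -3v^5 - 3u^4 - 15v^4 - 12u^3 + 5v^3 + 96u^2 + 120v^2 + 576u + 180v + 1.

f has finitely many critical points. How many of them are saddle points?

6

f separates as a function of u plus a function of v, so ∇f=0 decouples.
∂f/∂u = -12(u - 4)(u + 3)(u + 4) = 0 at u ∈ {-4, -3, 4}; ∂f/∂v = -15(v - 2)(v + 1)(v + 2)(v + 3) = 0 at v ∈ {-3, -2, -1, 2}.
The Hessian is diagonal: diag(f_uu, f_vv). Second derivatives: f_uu(-4)=-96, f_uu(-3)=84, f_uu(4)=-672; f_vv(-3)=150, f_vv(-2)=-60, f_vv(-1)=90, f_vv(2)=-900.
Saddle points occur where the two diagonal entries have opposite signs: (-4, -3), (-4, -1), (-3, -2), (-3, 2), (4, -3), (4, -1). Count: 6.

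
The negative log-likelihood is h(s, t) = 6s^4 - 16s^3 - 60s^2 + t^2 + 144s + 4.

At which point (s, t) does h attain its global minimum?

(-2, 0)

h(s,t) separates as P(s) + Q(t) + 4, so its minimum is min P + min Q + 4.
P'(s) = 24(s - 3)(s - 1)(s + 2) vanishes at s ∈ {-2, 1, 3}; Q'(t) = 2t vanishes at t ∈ {0}.
Local minima of P (where P''>0): P(-2)=-304, P(3)=-54. Local minima of Q: Q(0)=0.
So the global minimum of h is P(-2) + Q(0) + 4 = -304 + 0 + 4 = -300, attained at (-2, 0).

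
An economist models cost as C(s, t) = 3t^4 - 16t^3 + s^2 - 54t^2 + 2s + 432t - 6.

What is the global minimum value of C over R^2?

-1114

C(s,t) separates as P(s) + Q(t) − 6, so its minimum is min P + min Q − 6.
P'(s) = 2s + 2 vanishes at s ∈ {-1}; Q'(t) = 12(t - 4)(t - 3)(t + 3) vanishes at t ∈ {-3, 3, 4}.
Local minima of P (where P''>0): P(-1)=-1. Local minima of Q: Q(-3)=-1107, Q(4)=608.
So the global minimum of C is P(-1) + Q(-3) − 6 = -1 − 1107 − 6 = -1114, attained at (-1, -3).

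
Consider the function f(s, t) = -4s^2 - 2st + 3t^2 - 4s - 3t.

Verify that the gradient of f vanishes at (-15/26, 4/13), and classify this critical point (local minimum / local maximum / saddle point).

saddle point

∇f = (-8s - 2t - 4, -2s + 6t - 3); substituting (-15/26, 4/13) gives ∇f = (0, 0), so (-15/26, 4/13) is indeed a critical point.
The Hessian of f is constant: H = [[-8, -2], [-2, 6]].
det(H) = (-8)·6 − (-2)² = -52.
Since det(H) < 0, H is indefinite and the critical point is a saddle point.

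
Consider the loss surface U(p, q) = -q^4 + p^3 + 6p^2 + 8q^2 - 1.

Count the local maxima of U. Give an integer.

U separates as a function of p plus a function of q, so ∇U=0 decouples.
∂U/∂p = 3p(p + 4) = 0 at p ∈ {-4, 0}; ∂U/∂q = -4q(q - 2)(q + 2) = 0 at q ∈ {-2, 0, 2}.
The Hessian is diagonal: diag(U_pp, U_qq). Second derivatives: U_pp(-4)=-12, U_pp(0)=12; U_qq(-2)=-32, U_qq(0)=16, U_qq(2)=-32.
Local maxima occur where both diagonal entries negative: (-4, -2), (-4, 2). Count: 2.

2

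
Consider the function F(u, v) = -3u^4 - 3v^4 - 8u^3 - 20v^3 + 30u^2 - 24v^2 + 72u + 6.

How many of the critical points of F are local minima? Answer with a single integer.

F separates as a function of u plus a function of v, so ∇F=0 decouples.
∂F/∂u = -12(u - 2)(u + 1)(u + 3) = 0 at u ∈ {-3, -1, 2}; ∂F/∂v = -12v(v + 1)(v + 4) = 0 at v ∈ {-4, -1, 0}.
The Hessian is diagonal: diag(F_uu, F_vv). Second derivatives: F_uu(-3)=-120, F_uu(-1)=72, F_uu(2)=-180; F_vv(-4)=-144, F_vv(-1)=36, F_vv(0)=-48.
Local minima occur where both diagonal entries positive: (-1, -1). Count: 1.

1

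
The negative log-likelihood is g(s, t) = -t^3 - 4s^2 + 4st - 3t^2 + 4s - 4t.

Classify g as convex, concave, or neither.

The term -t^3 is cubic, so the Hessian is not constant.
∂²g/∂t² = -6t - 6, which takes both signs as t varies (negative for sufficiently large t). A diagonal entry of the Hessian changing sign means the Hessian is neither positive- nor negative-semidefinite on all of R^2.

neither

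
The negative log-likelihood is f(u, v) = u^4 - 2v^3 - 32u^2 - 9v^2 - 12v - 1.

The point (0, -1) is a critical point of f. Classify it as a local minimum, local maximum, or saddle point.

The mixed partial ∂²f/∂u∂v is 0, so the Hessian at any point is diag(f_uu, f_vv) = diag(4(3u^2 - 16), -6(2v + 3)).
At (0, -1): H = diag(-64, -6).
Both eigenvalues are negative, so H is negative definite: a local maximum.

local maximum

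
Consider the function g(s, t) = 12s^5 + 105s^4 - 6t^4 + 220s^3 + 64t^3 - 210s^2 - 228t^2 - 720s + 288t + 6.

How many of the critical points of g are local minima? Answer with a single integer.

2

g separates as a function of s plus a function of t, so ∇g=0 decouples.
∂g/∂s = 60(s - 1)(s + 1)(s + 3)(s + 4) = 0 at s ∈ {-4, -3, -1, 1}; ∂g/∂t = -24(t - 4)(t - 3)(t - 1) = 0 at t ∈ {1, 3, 4}.
The Hessian is diagonal: diag(g_ss, g_tt). Second derivatives: g_ss(-4)=-900, g_ss(-3)=480, g_ss(-1)=-720, g_ss(1)=2400; g_tt(1)=-144, g_tt(3)=48, g_tt(4)=-72.
Local minima occur where both diagonal entries positive: (-3, 3), (1, 3). Count: 2.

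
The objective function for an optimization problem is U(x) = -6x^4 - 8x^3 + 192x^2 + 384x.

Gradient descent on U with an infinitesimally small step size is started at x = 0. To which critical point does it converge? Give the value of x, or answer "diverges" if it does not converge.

U'(x) = -24(x - 4)(x + 1)(x + 4), so U'(0) = 384.
Gradient descent moves in the -U' direction, i.e. x is decreasing.
The nearest critical point in that direction is x = -1, where U'' = 360 > 0 (a local minimum). The iterate converges there.

-1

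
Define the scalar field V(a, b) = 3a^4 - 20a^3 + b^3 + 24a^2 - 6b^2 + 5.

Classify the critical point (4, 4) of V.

local minimum

The mixed partial ∂²V/∂a∂b is 0, so the Hessian at any point is diag(V_aa, V_bb) = diag(12(3a^2 - 10a + 4), 6(b - 2)).
At (4, 4): H = diag(144, 12).
Both eigenvalues are positive, so H is positive definite: a local minimum.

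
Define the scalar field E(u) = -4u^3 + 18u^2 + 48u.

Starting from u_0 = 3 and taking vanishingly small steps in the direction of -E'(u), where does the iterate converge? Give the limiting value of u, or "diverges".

E'(u) = -12(u - 4)(u + 1), so E'(3) = 48.
Gradient descent moves in the -E' direction, i.e. u is decreasing.
The nearest critical point in that direction is u = -1, where E'' = 60 > 0 (a local minimum). The iterate converges there.

-1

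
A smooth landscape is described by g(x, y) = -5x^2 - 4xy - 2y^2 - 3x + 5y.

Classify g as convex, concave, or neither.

g is quadratic, so its Hessian is the constant matrix H = [[-10, -4], [-4, -4]].
det(H) = 24, tr(H) = -14.
det(H) > 0 and tr(H) < 0, so H is negative definite everywhere: concave.

concave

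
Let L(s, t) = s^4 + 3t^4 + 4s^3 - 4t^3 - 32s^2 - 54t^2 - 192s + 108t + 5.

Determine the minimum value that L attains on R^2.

L(s,t) separates as P(s) + Q(t) + 5, so its minimum is min P + min Q + 5.
P'(s) = 4(s - 4)(s + 3)(s + 4) vanishes at s ∈ {-4, -3, 4}; Q'(t) = 12(t - 3)(t - 1)(t + 3) vanishes at t ∈ {-3, 1, 3}.
Local minima of P (where P''>0): P(-4)=256, P(4)=-768. Local minima of Q: Q(-3)=-459, Q(3)=-27.
So the global minimum of L is P(4) + Q(-3) + 5 = -768 − 459 + 5 = -1222, attained at (4, -3).

-1222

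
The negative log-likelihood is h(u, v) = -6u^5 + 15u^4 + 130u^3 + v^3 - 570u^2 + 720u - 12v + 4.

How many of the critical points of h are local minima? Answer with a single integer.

2

h separates as a function of u plus a function of v, so ∇h=0 decouples.
∂h/∂u = -30(u - 3)(u - 2)(u - 1)(u + 4) = 0 at u ∈ {-4, 1, 2, 3}; ∂h/∂v = 3(v - 2)(v + 2) = 0 at v ∈ {-2, 2}.
The Hessian is diagonal: diag(h_uu, h_vv). Second derivatives: h_uu(-4)=6300, h_uu(1)=-300, h_uu(2)=180, h_uu(3)=-420; h_vv(-2)=-12, h_vv(2)=12.
Local minima occur where both diagonal entries positive: (-4, 2), (2, 2). Count: 2.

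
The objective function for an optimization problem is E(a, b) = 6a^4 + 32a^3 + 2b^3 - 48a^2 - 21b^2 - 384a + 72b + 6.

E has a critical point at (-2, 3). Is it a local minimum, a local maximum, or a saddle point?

The mixed partial ∂²E/∂a∂b is 0, so the Hessian at any point is diag(E_aa, E_bb) = diag(24(3a^2 + 8a - 4), 6(2b - 7)).
At (-2, 3): H = diag(-192, -6).
Both eigenvalues are negative, so H is negative definite: a local maximum.

local maximum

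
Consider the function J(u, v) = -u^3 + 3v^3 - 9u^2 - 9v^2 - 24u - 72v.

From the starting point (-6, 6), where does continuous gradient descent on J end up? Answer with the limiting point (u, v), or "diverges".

J is separable, so gradient descent decouples: u follows -∂J/∂u, v follows -∂J/∂v.
∂J/∂u = -3(u + 2)(u + 4); at u=-6 this is -24, so u increases.
∂J/∂v = 9(v - 4)(v + 2); at v=6 this is 144, so v decreases.
u converges to its nearest critical value -4 (a local min of the u-part); v converges to 4. The iterate converges to (-4, 4).

(-4, 4)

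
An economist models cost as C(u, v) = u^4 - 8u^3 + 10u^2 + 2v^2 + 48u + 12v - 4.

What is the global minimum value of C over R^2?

-51

C(u,v) separates as P(u) + Q(v) − 4, so its minimum is min P + min Q − 4.
P'(u) = 4(u - 4)(u - 3)(u + 1) vanishes at u ∈ {-1, 3, 4}; Q'(v) = 4v + 12 vanishes at v ∈ {-3}.
Local minima of P (where P''>0): P(-1)=-29, P(4)=96. Local minima of Q: Q(-3)=-18.
So the global minimum of C is P(-1) + Q(-3) − 4 = -29 − 18 − 4 = -51, attained at (-1, -3).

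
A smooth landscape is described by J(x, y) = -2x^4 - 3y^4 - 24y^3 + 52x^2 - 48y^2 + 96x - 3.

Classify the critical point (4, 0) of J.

local maximum

The mixed partial ∂²J/∂x∂y is 0, so the Hessian at any point is diag(J_xx, J_yy) = diag(8(-3x^2 + 13), -12(3y^2 + 12y + 8)).
At (4, 0): H = diag(-280, -96).
Both eigenvalues are negative, so H is negative definite: a local maximum.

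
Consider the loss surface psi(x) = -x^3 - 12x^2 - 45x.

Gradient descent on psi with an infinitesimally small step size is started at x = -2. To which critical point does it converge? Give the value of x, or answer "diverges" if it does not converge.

psi'(x) = -3(x + 3)(x + 5), so psi'(-2) = -9.
Gradient descent moves in the -psi' direction, i.e. x is increasing.
There is no critical point above x=-2, and psi' keeps the same sign, so the iterate runs off to +∞.

diverges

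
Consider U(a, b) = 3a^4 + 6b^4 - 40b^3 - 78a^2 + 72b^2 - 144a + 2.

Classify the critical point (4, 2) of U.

The mixed partial ∂²U/∂a∂b is 0, so the Hessian at any point is diag(U_aa, U_bb) = diag(12(3a^2 - 13), 24(3b^2 - 10b + 6)).
At (4, 2): H = diag(420, -48).
The eigenvalues have opposite signs, so H is indefinite: a saddle point.

saddle point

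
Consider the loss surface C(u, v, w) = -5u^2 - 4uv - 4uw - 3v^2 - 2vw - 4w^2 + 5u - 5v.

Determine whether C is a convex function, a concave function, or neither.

C is quadratic, so its Hessian is the constant matrix H = [[-10, -4, -4], [-4, -6, -2], [-4, -2, -8]].
Leading principal minors: -10, 44, -280.
Signs alternate −, +, − ⇒ H ≺ 0 ⇒ concave.

concave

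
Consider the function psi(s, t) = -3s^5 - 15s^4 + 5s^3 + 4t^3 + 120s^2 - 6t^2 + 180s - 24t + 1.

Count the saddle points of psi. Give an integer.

psi separates as a function of s plus a function of t, so ∇psi=0 decouples.
∂psi/∂s = -15(s - 2)(s + 1)(s + 2)(s + 3) = 0 at s ∈ {-3, -2, -1, 2}; ∂psi/∂t = 12(t - 2)(t + 1) = 0 at t ∈ {-1, 2}.
The Hessian is diagonal: diag(psi_ss, psi_tt). Second derivatives: psi_ss(-3)=150, psi_ss(-2)=-60, psi_ss(-1)=90, psi_ss(2)=-900; psi_tt(-1)=-36, psi_tt(2)=36.
Saddle points occur where the two diagonal entries have opposite signs: (-3, -1), (-2, 2), (-1, -1), (2, 2). Count: 4.

4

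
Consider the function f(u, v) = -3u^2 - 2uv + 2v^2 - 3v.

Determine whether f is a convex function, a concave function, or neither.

neither

f is quadratic, so its Hessian is the constant matrix H = [[-6, -2], [-2, 4]].
det(H) = -28, tr(H) = -2.
det(H) < 0, so H is indefinite: neither convex nor concave.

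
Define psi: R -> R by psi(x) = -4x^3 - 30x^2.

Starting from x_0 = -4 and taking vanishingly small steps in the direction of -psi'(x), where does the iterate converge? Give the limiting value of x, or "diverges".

-5

psi'(x) = -12x(x + 5), so psi'(-4) = 48.
Gradient descent moves in the -psi' direction, i.e. x is decreasing.
The nearest critical point in that direction is x = -5, where psi'' = 60 > 0 (a local minimum). The iterate converges there.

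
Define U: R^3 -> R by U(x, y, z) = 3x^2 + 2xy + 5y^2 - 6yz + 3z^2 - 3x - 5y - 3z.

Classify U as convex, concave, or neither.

convex

U is quadratic, so its Hessian is the constant matrix H = [[6, 2, 0], [2, 10, -6], [0, -6, 6]].
Leading principal minors: 6, 56, 120.
All positive ⇒ H ≻ 0 ⇒ convex.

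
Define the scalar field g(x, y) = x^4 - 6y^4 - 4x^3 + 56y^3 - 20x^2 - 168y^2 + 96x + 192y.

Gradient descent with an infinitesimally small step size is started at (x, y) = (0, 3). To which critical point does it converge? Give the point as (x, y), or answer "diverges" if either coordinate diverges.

g is separable, so gradient descent decouples: x follows -∂g/∂x, y follows -∂g/∂y.
∂g/∂x = 4(x - 4)(x - 2)(x + 3); at x=0 this is 96, so x decreases.
∂g/∂y = -24(y - 4)(y - 2)(y - 1); at y=3 this is 48, so y decreases.
x converges to its nearest critical value -3 (a local min of the x-part); y converges to 2. The iterate converges to (-3, 2).

(-3, 2)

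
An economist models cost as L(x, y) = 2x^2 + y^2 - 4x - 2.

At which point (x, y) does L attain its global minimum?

L(x,y) separates as P(x) + Q(y) − 2, so its minimum is min P + min Q − 2.
P'(x) = 4x - 4 vanishes at x ∈ {1}; Q'(y) = 2y vanishes at y ∈ {0}.
Local minima of P (where P''>0): P(1)=-2. Local minima of Q: Q(0)=0.
So the global minimum of L is P(1) + Q(0) − 2 = -2 + 0 − 2 = -4, attained at (1, 0).

(1, 0)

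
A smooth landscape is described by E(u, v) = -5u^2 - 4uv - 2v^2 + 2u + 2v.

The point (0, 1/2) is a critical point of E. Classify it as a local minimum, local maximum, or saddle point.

local maximum

The Hessian of E is constant: H = [[-10, -4], [-4, -4]].
det(H) = (-10)·(-4) − (-4)² = 24.
det(H) > 0 and tr(H) = -14 < 0, so H is negative definite and the point is a local maximum.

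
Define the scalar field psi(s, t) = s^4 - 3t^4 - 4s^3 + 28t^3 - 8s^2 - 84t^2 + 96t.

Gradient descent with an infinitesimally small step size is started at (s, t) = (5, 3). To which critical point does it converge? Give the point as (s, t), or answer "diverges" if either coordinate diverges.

(4, 2)

psi is separable, so gradient descent decouples: s follows -∂psi/∂s, t follows -∂psi/∂t.
∂psi/∂s = 4s(s - 4)(s + 1); at s=5 this is 120, so s decreases.
∂psi/∂t = -12(t - 4)(t - 2)(t - 1); at t=3 this is 24, so t decreases.
s converges to its nearest critical value 4 (a local min of the s-part); t converges to 2. The iterate converges to (4, 2).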